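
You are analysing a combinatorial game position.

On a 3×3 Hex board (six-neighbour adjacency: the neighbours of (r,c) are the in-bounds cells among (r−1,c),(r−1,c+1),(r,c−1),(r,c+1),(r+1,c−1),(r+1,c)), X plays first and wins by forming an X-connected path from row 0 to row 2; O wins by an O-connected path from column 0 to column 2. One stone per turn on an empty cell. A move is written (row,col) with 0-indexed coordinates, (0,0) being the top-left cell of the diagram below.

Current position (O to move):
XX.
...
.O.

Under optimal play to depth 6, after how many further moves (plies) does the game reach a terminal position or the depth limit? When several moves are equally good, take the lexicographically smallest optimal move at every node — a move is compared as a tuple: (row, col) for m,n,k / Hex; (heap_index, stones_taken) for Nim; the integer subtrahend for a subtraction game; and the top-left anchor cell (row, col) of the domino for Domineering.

p1 O@[XX./.../.O.]: (0,2)[XXO/.../.O.]-1 (1,0)[XX./O../.O.]+1* (1,1)[XX./.O./.O.]+1 (1,2)[XX./..O/.O.]-1 (2,0)[XX./.../OO.]+1 (2,2)[XX./.../.OO]-1
p2 X@[XX./O../.O.]: (0,2)[XXX/O../.O.]-1* (1,1)[XX./OX./.O.]-1 (1,2)[XX./O.X/.O.]-1 (2,0)[XX./O../XO.]-1 (2,2)[XX./O../.OX]-1
p3 O@[XXX/O../.O.]: (1,1)[XXX/OO./.O.]+1* (1,2)[XXX/O.O/.O.]+1 (2,0)[XXX/O../OO.]+1 (2,2)[XXX/O../.OO]+1
p4 X@[XXX/OO./.O.]: (1,2)[XXX/OOX/.O.]-1* (2,0)[XXX/OO./XO.]-1 (2,2)[XXX/OO./.OX]-1
p5 O@[XXX/OOX/.O.]: (2,0)[XXX/OOX/OO.]-1 (2,2)[XXX/OOX/.OO]+1*
p6 X@[XXX/OOX/.OO] terminal -1; root [XX./.../.O.] d6

PV length from [XX./.../.O.]: 5 plies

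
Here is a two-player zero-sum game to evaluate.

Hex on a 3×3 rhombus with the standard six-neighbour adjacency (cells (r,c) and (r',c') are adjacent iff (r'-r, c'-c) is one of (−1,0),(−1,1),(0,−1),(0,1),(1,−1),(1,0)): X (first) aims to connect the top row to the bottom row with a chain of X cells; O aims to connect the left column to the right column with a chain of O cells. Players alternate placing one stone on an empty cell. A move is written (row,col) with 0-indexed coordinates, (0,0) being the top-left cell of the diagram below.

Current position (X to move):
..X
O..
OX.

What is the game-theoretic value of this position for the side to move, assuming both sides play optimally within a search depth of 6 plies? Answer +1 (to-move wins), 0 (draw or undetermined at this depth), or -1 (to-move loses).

[..X/O../OX.] X move#1: (0,0):+1/X.X/O../OX.*, (0,1):+1/.XX/O../OX., (1,1):+1/..X/OX./OX., (1,2):+1/..X/O.X/OX., (2,2):+1/..X/O../OXX
[X.X/O../OX.] O move#2: (0,1):-1/XOX/O../OX.*, (1,1):-1/X.X/OO./OX., (1,2):-1/X.X/O.O/OX., (2,2):-1/X.X/O../OXO
[XOX/O../OX.] X move#3: (1,1):+1/XOX/OX./OX.*, (1,2):+1/XOX/O.X/OX., (2,2):+1/XOX/O../OXX
[XOX/OX./OX.] end (terminal -1, O#4); searched ..X/O../OX. to 6

value(..X/O../OX., X) = +1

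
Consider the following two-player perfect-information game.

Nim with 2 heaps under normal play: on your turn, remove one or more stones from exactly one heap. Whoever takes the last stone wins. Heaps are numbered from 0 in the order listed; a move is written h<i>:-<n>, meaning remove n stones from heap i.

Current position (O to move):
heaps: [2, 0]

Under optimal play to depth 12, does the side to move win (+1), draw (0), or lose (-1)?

value((2,0), O) = +1

[(2,0)] O move#1: h0:-1:-1/(1,0), h0:-2:+1/(0,0)*
[(0,0)] end (terminal -1, X#2); searched (2,0) to 12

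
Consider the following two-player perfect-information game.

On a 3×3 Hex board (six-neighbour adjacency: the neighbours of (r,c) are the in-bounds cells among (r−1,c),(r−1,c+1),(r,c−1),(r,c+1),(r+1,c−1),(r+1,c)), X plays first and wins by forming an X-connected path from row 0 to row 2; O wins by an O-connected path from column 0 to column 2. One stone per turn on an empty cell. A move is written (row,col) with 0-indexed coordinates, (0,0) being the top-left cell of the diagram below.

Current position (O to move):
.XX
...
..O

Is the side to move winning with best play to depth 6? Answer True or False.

[.XX/.../..O] O move#1: (0,0):-1/OXX/.../..O, (1,0):-1/.XX/O../..O, (1,1):+1/.XX/.O./..O*, (1,2):-1/.XX/..O/..O, (2,0):-1/.XX/.../O.O, (2,1):-1/.XX/.../.OO
[.XX/.O./..O] X move#2: (0,0):-1/XXX/.O./..O*, (1,0):-1/.XX/XO./..O, (1,2):-1/.XX/.OX/..O, (2,0):-1/.XX/.O./X.O, (2,1):-1/.XX/.O./.XO
[XXX/.O./..O] O move#3: (1,0):+1/XXX/OO./..O*, (1,2):+1/XXX/.OO/..O, (2,0):+1/XXX/.O./O.O, (2,1):+1/XXX/.O./.OO
[XXX/OO./..O] X move#4: (1,2):-1/XXX/OOX/..O*, (2,0):-1/XXX/OO./X.O, (2,1):-1/XXX/OO./.XO
[XXX/OOX/..O] O move#5: (2,0):-1/XXX/OOX/O.O, (2,1):+1/XXX/OOX/.OO*
[XXX/OOX/.OO] end (terminal -1, X#6); searched .XX/.../..O to 6

O winning at [.XX/.../..O]: True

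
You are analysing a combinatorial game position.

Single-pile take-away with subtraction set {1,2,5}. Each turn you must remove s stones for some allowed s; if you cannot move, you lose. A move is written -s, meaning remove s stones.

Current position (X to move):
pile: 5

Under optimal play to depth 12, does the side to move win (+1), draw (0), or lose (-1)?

ply 1, X at 5 | -1=-1→4; -2=+1→3*; -5=+1→0
ply 2, O at 3 | -1=-1→2*; -2=-1→1
ply 3, X at 2 | -1=-1→1; -2=+1→0*
ply 4: 0 is terminal -1 (O); from 5 depth 12

value(5, X) = +1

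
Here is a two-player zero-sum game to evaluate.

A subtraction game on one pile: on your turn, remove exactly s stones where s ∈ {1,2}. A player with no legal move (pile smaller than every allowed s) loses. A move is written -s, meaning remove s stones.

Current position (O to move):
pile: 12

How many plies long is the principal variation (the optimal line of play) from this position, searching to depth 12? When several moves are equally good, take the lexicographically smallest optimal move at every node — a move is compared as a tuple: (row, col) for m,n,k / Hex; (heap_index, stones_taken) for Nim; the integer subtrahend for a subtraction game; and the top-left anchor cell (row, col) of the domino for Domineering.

PV length from [12]: 8 plies

ply 1, O at 12 | -1=-1→11*; -2=-1→10
ply 2, X at 11 | -1=-1→10; -2=+1→9*
ply 3, O at 9 | -1=-1→8*; -2=-1→7
ply 4, X at 8 | -1=-1→7; -2=+1→6*
ply 5, O at 6 | -1=-1→5*; -2=-1→4
ply 6, X at 5 | -1=-1→4; -2=+1→3*
ply 7, O at 3 | -1=-1→2*; -2=-1→1
ply 8, X at 2 | -1=-1→1; -2=+1→0*
ply 9: 0 is terminal -1 (O); from 12 depth 12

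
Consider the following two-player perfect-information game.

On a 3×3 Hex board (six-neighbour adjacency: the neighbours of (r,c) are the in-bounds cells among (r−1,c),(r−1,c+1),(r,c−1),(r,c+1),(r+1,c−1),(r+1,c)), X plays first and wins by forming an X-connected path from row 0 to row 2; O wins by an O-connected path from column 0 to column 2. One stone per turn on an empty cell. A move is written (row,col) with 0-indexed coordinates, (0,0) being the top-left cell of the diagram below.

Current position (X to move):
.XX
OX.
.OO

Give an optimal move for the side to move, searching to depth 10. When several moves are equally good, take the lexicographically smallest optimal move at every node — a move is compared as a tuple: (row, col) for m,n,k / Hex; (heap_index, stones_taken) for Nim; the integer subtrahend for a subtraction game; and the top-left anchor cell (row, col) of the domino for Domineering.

p1 X@[.XX/OX./.OO]: (0,0)[XXX/OX./.OO]-1 (1,2)[.XX/OXX/.OO]-1 (2,0)[.XX/OX./XOO]+1*
p2 O@[.XX/OX./XOO] terminal -1; root [.XX/OX./.OO] d10

X's best at [.XX/OX./.OO]: (2,0)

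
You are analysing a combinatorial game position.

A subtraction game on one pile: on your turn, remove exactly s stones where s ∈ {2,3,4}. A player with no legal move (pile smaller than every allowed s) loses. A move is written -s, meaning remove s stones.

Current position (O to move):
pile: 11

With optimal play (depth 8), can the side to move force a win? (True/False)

p1 O@[11]: -2[9]-1 -3[8]-1 -4[7]+1*
p2 X@[7]: -2[5]-1* -3[4]-1 -4[3]-1
p3 O@[5]: -2[3]-1 -3[2]-1 -4[1]+1*
p4 X@[1] terminal -1; root [11] d8

O winning at [11]: True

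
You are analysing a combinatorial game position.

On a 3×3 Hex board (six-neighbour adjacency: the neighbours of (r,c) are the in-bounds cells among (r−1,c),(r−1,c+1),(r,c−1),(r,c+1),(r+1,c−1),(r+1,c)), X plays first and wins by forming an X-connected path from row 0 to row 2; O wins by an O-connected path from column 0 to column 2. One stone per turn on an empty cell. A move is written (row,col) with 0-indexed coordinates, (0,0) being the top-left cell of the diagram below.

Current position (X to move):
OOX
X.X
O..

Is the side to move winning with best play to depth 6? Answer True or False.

p1 X@[OOX/X.X/O..]: (1,1)[OOX/XXX/O..]+1* (2,1)[OOX/X.X/OX.]+1 (2,2)[OOX/X.X/O.X]+1
p2 O@[OOX/XXX/O..]: (2,1)[OOX/XXX/OO.]-1* (2,2)[OOX/XXX/O.O]-1
p3 X@[OOX/XXX/OO.]: (2,2)[OOX/XXX/OOX]+1*
p4 O@[OOX/XXX/OOX] terminal -1; root [OOX/X.X/O..] d6

X winning at [OOX/X.X/O..]: True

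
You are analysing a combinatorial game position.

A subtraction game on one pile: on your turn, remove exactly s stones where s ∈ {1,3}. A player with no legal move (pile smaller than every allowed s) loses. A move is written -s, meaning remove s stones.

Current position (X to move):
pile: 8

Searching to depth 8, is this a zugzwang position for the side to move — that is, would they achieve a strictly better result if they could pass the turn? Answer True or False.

ply 1, X at 8 | -1=-1→7*; -3=-1→5
ply 2, O at 7 | -1=+1→6*; -3=+1→4
ply 3, X at 6 | -1=-1→5*; -3=-1→3
ply 4, O at 5 | -1=+1→4*; -3=+1→2
ply 5, X at 4 | -1=-1→3*; -3=-1→1
ply 6, O at 3 | -1=+1→2*; -3=+1→0
ply 7, X at 2 | -1=-1→1*
ply 8, O at 1 | -1=+1→0*
ply 9: 0 is terminal -1 (X); from 8 depth 8
if X skipped the turn, O would face:
~ ply 1, O at 8 | -1=-1→7*; -3=-1→5
~ ply 2, X at 7 | -1=+1→6*; -3=+1→4
~ ply 3, O at 6 | -1=-1→5*; -3=-1→3
~ ply 4, X at 5 | -1=+1→4*; -3=+1→2
~ ply 5, O at 4 | -1=-1→3*; -3=-1→1
~ ply 6, X at 3 | -1=+1→2*; -3=+1→0
~ ply 7, O at 2 | -1=-1→1*
~ ply 8, X at 1 | -1=+1→0*
~ ply 9: 0 is terminal -1 (O); from 8 depth 8
compare (X): move=-1 vs pass=+1

zugzwang(8, X) = True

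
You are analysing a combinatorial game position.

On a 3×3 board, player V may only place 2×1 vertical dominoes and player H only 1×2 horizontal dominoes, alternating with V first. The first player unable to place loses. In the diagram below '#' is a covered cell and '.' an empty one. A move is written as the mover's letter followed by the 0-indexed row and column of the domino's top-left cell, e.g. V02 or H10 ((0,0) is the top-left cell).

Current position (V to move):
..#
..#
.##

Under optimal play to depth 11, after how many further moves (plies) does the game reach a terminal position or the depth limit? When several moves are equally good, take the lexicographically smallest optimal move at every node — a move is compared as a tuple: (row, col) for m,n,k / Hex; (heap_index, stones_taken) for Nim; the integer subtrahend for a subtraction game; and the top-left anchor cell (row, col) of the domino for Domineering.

p1 V@[..#/..#/.##]: V00[#.#/#.#/.##]+1* V01[.##/.##/.##]+1 V10[..#/#.#/###]-1
p2 H@[#.#/#.#/.##] terminal -1; root [..#/..#/.##] d11

PV length from [..#/..#/.##]: 1 ply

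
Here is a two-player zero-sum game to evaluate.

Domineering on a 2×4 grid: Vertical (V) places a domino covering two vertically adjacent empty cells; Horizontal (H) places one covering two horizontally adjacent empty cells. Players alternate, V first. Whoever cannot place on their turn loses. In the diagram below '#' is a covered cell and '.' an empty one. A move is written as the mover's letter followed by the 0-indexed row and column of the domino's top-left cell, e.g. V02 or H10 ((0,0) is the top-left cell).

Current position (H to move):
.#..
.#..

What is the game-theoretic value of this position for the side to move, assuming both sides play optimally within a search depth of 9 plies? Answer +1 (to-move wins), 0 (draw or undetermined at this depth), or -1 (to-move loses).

ply 1, H at .#../.#.. | H02=+1→.###/.#..*; H12=+1→.#../.###
ply 2, V at .###/.#.. | V00=-1→####/##..*
ply 3, H at ####/##.. | H12=+1→####/####*
ply 4: ####/#### is terminal -1 (V); from .#../.#.. depth 9

value(.#../.#.., H) = +1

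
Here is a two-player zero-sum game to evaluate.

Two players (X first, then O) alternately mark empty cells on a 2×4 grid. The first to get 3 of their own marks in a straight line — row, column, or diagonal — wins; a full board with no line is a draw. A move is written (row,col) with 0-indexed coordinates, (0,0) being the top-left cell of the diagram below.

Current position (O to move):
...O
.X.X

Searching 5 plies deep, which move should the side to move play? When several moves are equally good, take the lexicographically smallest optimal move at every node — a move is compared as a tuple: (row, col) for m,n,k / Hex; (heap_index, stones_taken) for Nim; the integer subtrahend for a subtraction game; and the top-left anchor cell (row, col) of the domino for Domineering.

O's best at [...O/.X.X]: (1,2)

[...O/.X.X] O move#1: (0,0):-1/O..O/.X.X, (0,1):-1/.O.O/.X.X, (0,2):-1/..OO/.X.X, (1,0):-1/...O/OX.X, (1,2):+0/...O/.XOX*
[...O/.XOX] X move#2: (0,0):+0/X..O/.XOX*, (0,1):+0/.X.O/.XOX, (0,2):+0/..XO/.XOX, (1,0):+0/...O/XXOX
[X..O/.XOX] O move#3: (0,1):+0/XO.O/.XOX*, (0,2):+0/X.OO/.XOX, (1,0):+0/X..O/OXOX
[XO.O/.XOX] X move#4: (0,2):+0/XOXO/.XOX*, (1,0):-1/XO.O/XXOX
[XOXO/.XOX] O move#5: (1,0):+0/XOXO/OXOX*
[XOXO/OXOX] end (terminal +0, X#6); searched ...O/.X.X to 5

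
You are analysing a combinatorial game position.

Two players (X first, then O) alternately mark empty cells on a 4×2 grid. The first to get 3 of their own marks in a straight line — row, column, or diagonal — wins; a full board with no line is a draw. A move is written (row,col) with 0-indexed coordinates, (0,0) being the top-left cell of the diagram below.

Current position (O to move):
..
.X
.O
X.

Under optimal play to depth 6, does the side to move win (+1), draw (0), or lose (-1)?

p1 O@[../.X/.O/X.]: (0,0)[O./.X/.O/X.]+0* (0,1)[.O/.X/.O/X.]+0 (1,0)[../OX/.O/X.]+0 (2,0)[../.X/OO/X.]+0 (3,1)[../.X/.O/XO]+0
p2 X@[O./.X/.O/X.]: (0,1)[OX/.X/.O/X.]+0* (1,0)[O./XX/.O/X.]+0 (2,0)[O./.X/XO/X.]+0 (3,1)[O./.X/.O/XX]+0
p3 O@[OX/.X/.O/X.]: (1,0)[OX/OX/.O/X.]+0* (2,0)[OX/.X/OO/X.]+0 (3,1)[OX/.X/.O/XO]+0
p4 X@[OX/OX/.O/X.]: (2,0)[OX/OX/XO/X.]+0* (3,1)[OX/OX/.O/XX]-1
p5 O@[OX/OX/XO/X.]: (3,1)[OX/OX/XO/XO]+0*
p6 X@[OX/OX/XO/XO] terminal +0; root [../.X/.O/X.] d6

value(../.X/.O/X., O) = 0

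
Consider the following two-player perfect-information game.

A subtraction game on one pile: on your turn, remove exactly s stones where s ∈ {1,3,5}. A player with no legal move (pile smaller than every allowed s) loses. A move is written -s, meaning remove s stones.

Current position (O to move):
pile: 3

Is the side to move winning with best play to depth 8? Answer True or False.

ply 1, O at 3 | -1=+1→2*; -3=+1→0
ply 2, X at 2 | -1=-1→1*
ply 3, O at 1 | -1=+1→0*
ply 4: 0 is terminal -1 (X); from 3 depth 8

O winning at [3]: True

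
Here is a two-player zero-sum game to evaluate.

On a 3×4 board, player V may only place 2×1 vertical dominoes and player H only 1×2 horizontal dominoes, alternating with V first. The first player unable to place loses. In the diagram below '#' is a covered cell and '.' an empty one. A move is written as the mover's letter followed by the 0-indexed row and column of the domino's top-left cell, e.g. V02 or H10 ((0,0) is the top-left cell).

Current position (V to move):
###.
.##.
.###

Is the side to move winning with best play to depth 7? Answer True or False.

V winning at [###./.##./.###]: True

ply 1, V at ###./.##./.### | V03=+1→####/.###/.###*; V10=+1→###./###./####
ply 2: ####/.###/.### is terminal -1 (H); from ###./.##./.### depth 7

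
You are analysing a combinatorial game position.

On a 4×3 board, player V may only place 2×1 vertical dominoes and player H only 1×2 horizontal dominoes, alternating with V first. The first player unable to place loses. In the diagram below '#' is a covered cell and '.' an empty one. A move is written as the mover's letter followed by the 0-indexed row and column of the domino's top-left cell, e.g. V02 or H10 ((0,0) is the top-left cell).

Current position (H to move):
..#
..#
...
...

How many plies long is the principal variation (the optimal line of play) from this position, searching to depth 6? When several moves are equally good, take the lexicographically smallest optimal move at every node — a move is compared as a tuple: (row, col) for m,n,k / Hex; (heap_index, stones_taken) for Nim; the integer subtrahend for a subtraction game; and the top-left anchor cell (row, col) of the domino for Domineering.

PV length from [..#/..#/.../...]: 4 plies

ply 1, H at ..#/..#/.../... | H00=-1→###/..#/.../...*; H10=-1→..#/###/.../...; H20=-1→..#/..#/##./...; H21=-1→..#/..#/.##/...; H30=-1→..#/..#/.../##.; H31=-1→..#/..#/.../.##
ply 2, V at ###/..#/.../... | V10=-1→###/#.#/#../...; V11=+1→###/.##/.#./...*; V20=-1→###/..#/#../#..; V21=+1→###/..#/.#./.#.; V22=-1→###/..#/..#/..#
ply 3, H at ###/.##/.#./... | H30=-1→###/.##/.#./##.*; H31=-1→###/.##/.#./.##
ply 4, V at ###/.##/.#./##. | V10=+1→###/###/##./##.*; V22=+1→###/.##/.##/###
ply 5: ###/###/##./##. is terminal -1 (H); from ..#/..#/.../... depth 6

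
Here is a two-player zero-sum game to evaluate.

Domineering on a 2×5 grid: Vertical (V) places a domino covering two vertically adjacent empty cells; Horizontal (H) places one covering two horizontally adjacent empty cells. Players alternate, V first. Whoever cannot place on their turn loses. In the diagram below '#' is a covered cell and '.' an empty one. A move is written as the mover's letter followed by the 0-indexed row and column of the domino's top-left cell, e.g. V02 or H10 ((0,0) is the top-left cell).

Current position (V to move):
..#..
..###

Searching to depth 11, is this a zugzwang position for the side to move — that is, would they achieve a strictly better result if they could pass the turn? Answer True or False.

zugzwang(..#../..###, V) = False

ply 1, V at ..#../..### | V00=+1→#.#../#.###*; V01=+1→.##../.####
ply 2, H at #.#../#.### | H03=-1→#.###/#.###*
ply 3, V at #.###/#.### | V01=+1→#####/#####*
ply 4: #####/##### is terminal -1 (H); from ..#../..### depth 11
pass branch (H moves first from the same position):
  | ply 1, H at ..#../..### | H00=+1→###../..###*; H03=-1→..###/..###; H10=+1→..#../#####
  | ply 2: ###../..### is terminal -1 (V); from ..#../..### depth 11
V moving scores +1; V passing scores -1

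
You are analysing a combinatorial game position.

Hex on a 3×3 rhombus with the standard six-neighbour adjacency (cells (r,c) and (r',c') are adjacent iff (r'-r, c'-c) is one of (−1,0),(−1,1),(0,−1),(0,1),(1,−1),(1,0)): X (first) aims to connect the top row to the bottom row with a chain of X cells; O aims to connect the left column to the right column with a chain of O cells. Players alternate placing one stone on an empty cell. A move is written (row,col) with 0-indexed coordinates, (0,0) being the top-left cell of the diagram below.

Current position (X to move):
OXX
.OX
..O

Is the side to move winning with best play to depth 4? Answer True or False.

X winning at [OXX/.OX/..O]: True

ply 1, X at OXX/.OX/..O | (1,0)=+1→OXX/XOX/..O*; (2,0)=+1→OXX/.OX/X.O; (2,1)=+1→OXX/.OX/.XO
ply 2, O at OXX/XOX/..O | (2,0)=-1→OXX/XOX/O.O*; (2,1)=-1→OXX/XOX/.OO
ply 3, X at OXX/XOX/O.O | (2,1)=+1→OXX/XOX/OXO*
ply 4: OXX/XOX/OXO is terminal -1 (O); from OXX/.OX/..O depth 4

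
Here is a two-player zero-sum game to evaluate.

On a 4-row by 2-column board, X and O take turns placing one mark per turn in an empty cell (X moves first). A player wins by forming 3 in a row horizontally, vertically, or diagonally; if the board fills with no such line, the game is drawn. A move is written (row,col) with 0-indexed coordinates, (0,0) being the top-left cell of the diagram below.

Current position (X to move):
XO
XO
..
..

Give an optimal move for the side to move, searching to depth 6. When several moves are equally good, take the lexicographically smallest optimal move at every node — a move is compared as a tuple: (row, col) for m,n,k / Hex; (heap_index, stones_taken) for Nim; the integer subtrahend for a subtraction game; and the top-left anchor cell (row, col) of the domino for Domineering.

ply 1, X at XO/XO/../.. | (2,0)=+1→XO/XO/X./..*; (2,1)=+0→XO/XO/.X/..; (3,0)=-1→XO/XO/../X.; (3,1)=-1→XO/XO/../.X
ply 2: XO/XO/X./.. is terminal -1 (O); from XO/XO/../.. depth 6

X's best at [XO/XO/../..]: (2,0)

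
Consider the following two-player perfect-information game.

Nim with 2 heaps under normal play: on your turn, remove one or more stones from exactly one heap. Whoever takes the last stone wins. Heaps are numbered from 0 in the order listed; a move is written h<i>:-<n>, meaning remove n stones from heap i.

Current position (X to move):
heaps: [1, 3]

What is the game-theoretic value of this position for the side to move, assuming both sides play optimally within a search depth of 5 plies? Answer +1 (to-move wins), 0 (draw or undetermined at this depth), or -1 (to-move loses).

value((1,3), X) = +1

ply 1, X at (1,3) | h0:-1=-1→(0,3); h1:-1=-1→(1,2); h1:-2=+1→(1,1)*; h1:-3=-1→(1,0)
ply 2, O at (1,1) | h0:-1=-1→(0,1)*; h1:-1=-1→(1,0)
ply 3, X at (0,1) | h1:-1=+1→(0,0)*
ply 4: (0,0) is terminal -1 (O); from (1,3) depth 5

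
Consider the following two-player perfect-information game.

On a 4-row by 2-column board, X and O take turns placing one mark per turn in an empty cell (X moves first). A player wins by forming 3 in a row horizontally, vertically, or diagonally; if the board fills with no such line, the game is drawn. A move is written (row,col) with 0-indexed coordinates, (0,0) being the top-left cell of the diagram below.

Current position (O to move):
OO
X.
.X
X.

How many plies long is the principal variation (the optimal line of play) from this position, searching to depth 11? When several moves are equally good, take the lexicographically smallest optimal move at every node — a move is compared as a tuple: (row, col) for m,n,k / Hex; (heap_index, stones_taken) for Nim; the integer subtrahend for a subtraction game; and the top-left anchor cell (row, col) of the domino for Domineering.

PV length from [OO/X./.X/X.]: 3 plies

p1 O@[OO/X./.X/X.]: (1,1)[OO/XO/.X/X.]-1 (2,0)[OO/X./OX/X.]+0* (3,1)[OO/X./.X/XO]-1
p2 X@[OO/X./OX/X.]: (1,1)[OO/XX/OX/X.]+0* (3,1)[OO/X./OX/XX]+0
p3 O@[OO/XX/OX/X.]: (3,1)[OO/XX/OX/XO]+0*
p4 X@[OO/XX/OX/XO] terminal +0; root [OO/X./.X/X.] d11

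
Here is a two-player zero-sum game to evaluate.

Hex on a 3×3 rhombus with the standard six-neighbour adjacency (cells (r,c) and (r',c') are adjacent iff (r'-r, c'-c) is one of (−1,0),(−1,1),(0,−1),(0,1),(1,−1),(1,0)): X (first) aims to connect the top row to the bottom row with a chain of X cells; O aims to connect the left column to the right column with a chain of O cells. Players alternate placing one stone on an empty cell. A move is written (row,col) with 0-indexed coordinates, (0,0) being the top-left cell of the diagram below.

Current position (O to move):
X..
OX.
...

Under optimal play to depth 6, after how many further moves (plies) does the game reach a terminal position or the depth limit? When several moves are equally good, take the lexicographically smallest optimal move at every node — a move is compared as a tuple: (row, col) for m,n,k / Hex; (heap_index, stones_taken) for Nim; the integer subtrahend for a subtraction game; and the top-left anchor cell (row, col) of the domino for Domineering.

PV length from [X../OX./...]: 4 plies

p1 O@[X../OX./...]: (0,1)[XO./OX./...]-1* (0,2)[X.O/OX./...]-1 (1,2)[X../OXO/...]-1 (2,0)[X../OX./O..]-1 (2,1)[X../OX./.O.]-1 (2,2)[X../OX./..O]-1
p2 X@[XO./OX./...]: (0,2)[XOX/OX./...]+1* (1,2)[XO./OXX/...]-1 (2,0)[XO./OX./X..]-1 (2,1)[XO./OX./.X.]-1 (2,2)[XO./OX./..X]-1
p3 O@[XOX/OX./...]: (1,2)[XOX/OXO/...]-1* (2,0)[XOX/OX./O..]-1 (2,1)[XOX/OX./.O.]-1 (2,2)[XOX/OX./..O]-1
p4 X@[XOX/OXO/...]: (2,0)[XOX/OXO/X..]+1* (2,1)[XOX/OXO/.X.]+1 (2,2)[XOX/OXO/..X]+1
p5 O@[XOX/OXO/X..] terminal -1; root [X../OX./...] d6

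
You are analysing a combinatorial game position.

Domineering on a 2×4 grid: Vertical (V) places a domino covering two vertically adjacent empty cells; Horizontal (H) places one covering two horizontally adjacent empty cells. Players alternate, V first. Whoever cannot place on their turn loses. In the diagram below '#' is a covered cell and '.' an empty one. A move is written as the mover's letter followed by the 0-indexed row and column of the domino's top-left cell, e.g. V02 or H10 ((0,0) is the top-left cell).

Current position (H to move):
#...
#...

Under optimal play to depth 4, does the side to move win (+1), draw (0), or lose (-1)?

value(#.../#..., H) = +1

p1 H@[#.../#...]: H01[###./#...]+1* H02[#.##/#...]+1 H11[#.../###.]+1 H12[#.../#.##]+1
p2 V@[###./#...]: V03[####/#..#]-1*
p3 H@[####/#..#]: H11[####/####]+1*
p4 V@[####/####] terminal -1; root [#.../#...] d4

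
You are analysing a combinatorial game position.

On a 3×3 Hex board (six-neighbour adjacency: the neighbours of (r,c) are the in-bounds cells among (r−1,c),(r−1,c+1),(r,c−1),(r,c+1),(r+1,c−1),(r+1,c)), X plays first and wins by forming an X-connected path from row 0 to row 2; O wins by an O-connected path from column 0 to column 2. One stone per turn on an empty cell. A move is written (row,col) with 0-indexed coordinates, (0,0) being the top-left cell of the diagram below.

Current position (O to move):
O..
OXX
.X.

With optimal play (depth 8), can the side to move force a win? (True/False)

O winning at [O../OXX/.X.]: False

ply 1, O at O../OXX/.X. | (0,1)=-1→OO./OXX/.X.*; (0,2)=-1→O.O/OXX/.X.; (2,0)=-1→O../OXX/OX.; (2,2)=-1→O../OXX/.XO
ply 2, X at OO./OXX/.X. | (0,2)=+1→OOX/OXX/.X.*; (2,0)=-1→OO./OXX/XX.; (2,2)=-1→OO./OXX/.XX
ply 3: OOX/OXX/.X. is terminal -1 (O); from O../OXX/.X. depth 8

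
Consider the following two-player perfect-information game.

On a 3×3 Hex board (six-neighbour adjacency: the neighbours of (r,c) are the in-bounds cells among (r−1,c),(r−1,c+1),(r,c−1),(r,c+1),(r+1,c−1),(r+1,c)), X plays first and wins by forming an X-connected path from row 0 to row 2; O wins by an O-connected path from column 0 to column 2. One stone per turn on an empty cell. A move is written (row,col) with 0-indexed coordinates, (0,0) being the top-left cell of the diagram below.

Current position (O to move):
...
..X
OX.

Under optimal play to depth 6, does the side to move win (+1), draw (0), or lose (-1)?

value(.../..X/OX., O) = +1

ply 1, O at .../..X/OX. | (0,0)=-1→O../..X/OX.; (0,1)=-1→.O./..X/OX.; (0,2)=+1→..O/..X/OX.*; (1,0)=-1→.../O.X/OX.; (1,1)=-1→.../.OX/OX.; (2,2)=-1→.../..X/OXO
ply 2, X at ..O/..X/OX. | (0,0)=-1→X.O/..X/OX.*; (0,1)=-1→.XO/..X/OX.; (1,0)=-1→..O/X.X/OX.; (1,1)=-1→..O/.XX/OX.; (2,2)=-1→..O/..X/OXX
ply 3, O at X.O/..X/OX. | (0,1)=+1→XOO/..X/OX.*; (1,0)=+1→X.O/O.X/OX.; (1,1)=+1→X.O/.OX/OX.; (2,2)=-1→X.O/..X/OXO
ply 4, X at XOO/..X/OX. | (1,0)=-1→XOO/X.X/OX.*; (1,1)=-1→XOO/.XX/OX.; (2,2)=-1→XOO/..X/OXX
ply 5, O at XOO/X.X/OX. | (1,1)=+1→XOO/XOX/OX.*; (2,2)=-1→XOO/X.X/OXO
ply 6: XOO/XOX/OX. is terminal -1 (X); from .../..X/OX. depth 6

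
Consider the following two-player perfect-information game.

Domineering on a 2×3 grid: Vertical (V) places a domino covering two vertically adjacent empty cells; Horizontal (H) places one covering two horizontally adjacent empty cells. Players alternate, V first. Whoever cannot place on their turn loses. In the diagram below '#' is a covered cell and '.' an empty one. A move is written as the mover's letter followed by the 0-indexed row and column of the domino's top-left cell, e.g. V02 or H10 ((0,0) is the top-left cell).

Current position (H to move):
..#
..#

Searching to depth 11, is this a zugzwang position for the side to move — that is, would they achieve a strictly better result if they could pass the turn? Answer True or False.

zugzwang(..#/..#, H) = False

[..#/..#] H move#1: H00:+1/###/..#*, H10:+1/..#/###
[###/..#] end (terminal -1, V#2); searched ..#/..# to 11
pass branch (V moves first from the same position):
  | [..#/..#] V move#1: V00:+1/#.#/#.#*, V01:+1/.##/.##
  | [#.#/#.#] end (terminal -1, H#2); searched ..#/..# to 11
H moving scores +1; H passing scores -1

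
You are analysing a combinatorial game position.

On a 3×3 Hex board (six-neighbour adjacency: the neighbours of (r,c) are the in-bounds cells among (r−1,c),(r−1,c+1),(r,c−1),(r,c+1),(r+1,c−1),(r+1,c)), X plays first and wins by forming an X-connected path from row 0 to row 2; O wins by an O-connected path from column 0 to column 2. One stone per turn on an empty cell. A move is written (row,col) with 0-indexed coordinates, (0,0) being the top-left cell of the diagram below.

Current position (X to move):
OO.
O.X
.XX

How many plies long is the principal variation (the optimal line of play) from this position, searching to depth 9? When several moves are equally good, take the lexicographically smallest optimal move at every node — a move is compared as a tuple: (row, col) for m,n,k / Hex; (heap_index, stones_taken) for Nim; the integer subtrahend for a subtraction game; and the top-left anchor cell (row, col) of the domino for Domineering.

[OO./O.X/.XX] X move#1: (0,2):+1/OOX/O.X/.XX*, (1,1):-1/OO./OXX/.XX, (2,0):-1/OO./O.X/XXX
[OOX/O.X/.XX] end (terminal -1, O#2); searched OO./O.X/.XX to 9

PV length from [OO./O.X/.XX]: 1 ply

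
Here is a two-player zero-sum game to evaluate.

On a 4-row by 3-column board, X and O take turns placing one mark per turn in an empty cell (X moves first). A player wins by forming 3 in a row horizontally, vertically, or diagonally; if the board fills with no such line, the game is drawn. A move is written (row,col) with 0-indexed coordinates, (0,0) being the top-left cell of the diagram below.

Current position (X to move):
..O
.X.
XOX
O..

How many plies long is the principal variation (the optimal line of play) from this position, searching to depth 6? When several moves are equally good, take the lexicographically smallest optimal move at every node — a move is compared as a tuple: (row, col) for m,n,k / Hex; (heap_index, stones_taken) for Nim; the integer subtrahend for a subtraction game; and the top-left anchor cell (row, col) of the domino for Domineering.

p1 X@[..O/.X./XOX/O..]: (0,0)[X.O/.X./XOX/O..]+1* (0,1)[.XO/.X./XOX/O..]-1 (1,0)[..O/XX./XOX/O..]-1 (1,2)[..O/.XX/XOX/O..]+1 (3,1)[..O/.X./XOX/OX.]-1 (3,2)[..O/.X./XOX/O.X]-1
p2 O@[X.O/.X./XOX/O..] terminal -1; root [..O/.X./XOX/O..] d6

PV length from [..O/.X./XOX/O..]: 1 ply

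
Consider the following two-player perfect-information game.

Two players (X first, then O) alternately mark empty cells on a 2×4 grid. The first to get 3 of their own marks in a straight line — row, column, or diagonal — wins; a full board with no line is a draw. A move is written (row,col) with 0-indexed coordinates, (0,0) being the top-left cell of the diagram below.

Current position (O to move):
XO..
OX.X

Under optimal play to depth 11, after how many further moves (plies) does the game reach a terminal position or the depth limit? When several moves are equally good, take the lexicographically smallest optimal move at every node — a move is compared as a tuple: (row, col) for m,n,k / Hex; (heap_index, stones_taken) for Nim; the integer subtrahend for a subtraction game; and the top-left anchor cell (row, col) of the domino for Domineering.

p1 O@[XO../OX.X]: (0,2)[XOO./OX.X]-1 (0,3)[XO.O/OX.X]-1 (1,2)[XO../OXOX]+0*
p2 X@[XO../OXOX]: (0,2)[XOX./OXOX]+0* (0,3)[XO.X/OXOX]+0
p3 O@[XOX./OXOX]: (0,3)[XOXO/OXOX]+0*
p4 X@[XOXO/OXOX] terminal +0; root [XO../OX.X] d11

PV length from [XO../OX.X]: 3 plies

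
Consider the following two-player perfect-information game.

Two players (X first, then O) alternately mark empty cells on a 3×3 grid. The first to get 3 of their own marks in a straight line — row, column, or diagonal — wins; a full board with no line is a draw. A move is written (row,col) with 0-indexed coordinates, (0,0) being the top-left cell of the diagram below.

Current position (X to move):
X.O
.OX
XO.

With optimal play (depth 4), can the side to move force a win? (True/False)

X winning at [X.O/.OX/XO.]: True

ply 1, X at X.O/.OX/XO. | (0,1)=+0→XXO/.OX/XO.; (1,0)=+1→X.O/XOX/XO.*; (2,2)=-1→X.O/.OX/XOX
ply 2: X.O/XOX/XO. is terminal -1 (O); from X.O/.OX/XO. depth 4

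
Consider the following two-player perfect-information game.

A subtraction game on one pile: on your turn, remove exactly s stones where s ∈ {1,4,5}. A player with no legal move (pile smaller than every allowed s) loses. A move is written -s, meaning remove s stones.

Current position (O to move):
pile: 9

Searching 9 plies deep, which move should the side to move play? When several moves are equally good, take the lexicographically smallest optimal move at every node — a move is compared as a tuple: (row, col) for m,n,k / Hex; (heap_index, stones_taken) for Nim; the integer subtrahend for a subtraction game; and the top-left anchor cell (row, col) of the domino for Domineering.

ply 1, O at 9 | -1=+1→8*; -4=-1→5; -5=-1→4
ply 2, X at 8 | -1=-1→7*; -4=-1→4; -5=-1→3
ply 3, O at 7 | -1=-1→6; -4=-1→3; -5=+1→2*
ply 4, X at 2 | -1=-1→1*
ply 5, O at 1 | -1=+1→0*
ply 6: 0 is terminal -1 (X); from 9 depth 9

O's best at [9]: -1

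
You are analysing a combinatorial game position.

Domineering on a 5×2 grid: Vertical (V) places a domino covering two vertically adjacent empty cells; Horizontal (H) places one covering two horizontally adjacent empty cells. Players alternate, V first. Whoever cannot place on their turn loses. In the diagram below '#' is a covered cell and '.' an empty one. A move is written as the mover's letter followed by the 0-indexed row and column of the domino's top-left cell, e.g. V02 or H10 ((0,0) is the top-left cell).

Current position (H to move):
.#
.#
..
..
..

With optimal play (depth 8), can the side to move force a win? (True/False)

ply 1, H at .#/.#/../../.. | H20=-1→.#/.#/##/../..; H30=+1→.#/.#/../##/..*; H40=-1→.#/.#/../../##
ply 2, V at .#/.#/../##/.. | V00=-1→##/##/../##/..*; V10=-1→.#/##/#./##/..
ply 3, H at ##/##/../##/.. | H20=+1→##/##/##/##/..*; H40=+1→##/##/../##/##
ply 4: ##/##/##/##/.. is terminal -1 (V); from .#/.#/../../.. depth 8

H winning at [.#/.#/../../..]: True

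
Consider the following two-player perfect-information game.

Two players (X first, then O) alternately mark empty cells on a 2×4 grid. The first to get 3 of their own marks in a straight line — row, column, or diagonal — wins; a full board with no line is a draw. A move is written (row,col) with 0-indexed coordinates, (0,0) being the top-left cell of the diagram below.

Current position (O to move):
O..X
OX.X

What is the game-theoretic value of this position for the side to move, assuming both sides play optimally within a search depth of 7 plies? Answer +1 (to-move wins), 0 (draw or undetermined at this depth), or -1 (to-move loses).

p1 O@[O..X/OX.X]: (0,1)[OO.X/OX.X]-1 (0,2)[O.OX/OX.X]-1 (1,2)[O..X/OXOX]+0*
p2 X@[O..X/OXOX]: (0,1)[OX.X/OXOX]+0* (0,2)[O.XX/OXOX]+0
p3 O@[OX.X/OXOX]: (0,2)[OXOX/OXOX]+0*
p4 X@[OXOX/OXOX] terminal +0; root [O..X/OX.X] d7

value(O..X/OX.X, O) = 0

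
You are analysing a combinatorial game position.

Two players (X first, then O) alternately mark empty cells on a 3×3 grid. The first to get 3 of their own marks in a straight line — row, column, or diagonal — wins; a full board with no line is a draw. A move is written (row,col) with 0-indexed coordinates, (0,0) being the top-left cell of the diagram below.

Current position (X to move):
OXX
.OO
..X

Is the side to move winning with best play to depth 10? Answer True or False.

ply 1, X at OXX/.OO/..X | (1,0)=+0→OXX/XOO/..X*; (2,0)=-1→OXX/.OO/X.X; (2,1)=-1→OXX/.OO/.XX
ply 2, O at OXX/XOO/..X | (2,0)=+0→OXX/XOO/O.X*; (2,1)=+0→OXX/XOO/.OX
ply 3, X at OXX/XOO/O.X | (2,1)=+0→OXX/XOO/OXX*
ply 4: OXX/XOO/OXX is terminal +0 (O); from OXX/.OO/..X depth 10

X winning at [OXX/.OO/..X]: False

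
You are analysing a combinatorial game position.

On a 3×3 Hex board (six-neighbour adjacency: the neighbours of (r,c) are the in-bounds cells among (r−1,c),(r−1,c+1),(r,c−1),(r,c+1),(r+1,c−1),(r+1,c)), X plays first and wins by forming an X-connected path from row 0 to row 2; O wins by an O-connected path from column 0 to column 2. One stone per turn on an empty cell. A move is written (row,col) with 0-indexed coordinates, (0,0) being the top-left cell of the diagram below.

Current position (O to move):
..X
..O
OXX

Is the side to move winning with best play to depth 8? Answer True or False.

p1 O@[..X/..O/OXX]: (0,0)[O.X/..O/OXX]-1 (0,1)[.OX/..O/OXX]-1 (1,0)[..X/O.O/OXX]-1 (1,1)[..X/.OO/OXX]+1*
p2 X@[..X/.OO/OXX] terminal -1; root [..X/..O/OXX] d8

O winning at [..X/..O/OXX]: True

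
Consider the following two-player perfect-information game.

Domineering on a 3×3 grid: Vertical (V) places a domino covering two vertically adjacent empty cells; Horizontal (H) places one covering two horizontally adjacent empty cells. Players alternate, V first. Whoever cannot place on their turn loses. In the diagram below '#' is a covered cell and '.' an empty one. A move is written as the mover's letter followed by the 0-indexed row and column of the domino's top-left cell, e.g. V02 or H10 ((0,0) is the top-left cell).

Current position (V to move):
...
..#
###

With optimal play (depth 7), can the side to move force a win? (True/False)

V winning at [.../..#/###]: True

ply 1, V at .../..#/### | V00=-1→#../#.#/###; V01=+1→.#./.##/###*
ply 2: .#./.##/### is terminal -1 (H); from .../..#/### depth 7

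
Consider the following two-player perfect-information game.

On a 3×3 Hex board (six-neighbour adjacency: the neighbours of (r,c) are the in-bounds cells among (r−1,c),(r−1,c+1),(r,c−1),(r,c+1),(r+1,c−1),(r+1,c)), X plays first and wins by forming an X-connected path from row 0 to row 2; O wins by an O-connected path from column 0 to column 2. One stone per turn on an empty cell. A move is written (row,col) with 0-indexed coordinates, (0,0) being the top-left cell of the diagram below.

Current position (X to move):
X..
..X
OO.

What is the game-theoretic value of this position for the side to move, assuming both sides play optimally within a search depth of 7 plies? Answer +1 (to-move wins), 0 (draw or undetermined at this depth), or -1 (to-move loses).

[X../..X/OO.] X move#1: (0,1):-1/XX./..X/OO., (0,2):-1/X.X/..X/OO., (1,0):-1/X../X.X/OO., (1,1):-1/X../.XX/OO., (2,2):+1/X../..X/OOX*
[X../..X/OOX] O move#2: (0,1):-1/XO./..X/OOX*, (0,2):-1/X.O/..X/OOX, (1,0):-1/X../O.X/OOX, (1,1):-1/X../.OX/OOX
[XO./..X/OOX] X move#3: (0,2):+1/XOX/..X/OOX*, (1,0):+1/XO./X.X/OOX, (1,1):+1/XO./.XX/OOX
[XOX/..X/OOX] end (terminal -1, O#4); searched X../..X/OO. to 7

value(X../..X/OO., X) = +1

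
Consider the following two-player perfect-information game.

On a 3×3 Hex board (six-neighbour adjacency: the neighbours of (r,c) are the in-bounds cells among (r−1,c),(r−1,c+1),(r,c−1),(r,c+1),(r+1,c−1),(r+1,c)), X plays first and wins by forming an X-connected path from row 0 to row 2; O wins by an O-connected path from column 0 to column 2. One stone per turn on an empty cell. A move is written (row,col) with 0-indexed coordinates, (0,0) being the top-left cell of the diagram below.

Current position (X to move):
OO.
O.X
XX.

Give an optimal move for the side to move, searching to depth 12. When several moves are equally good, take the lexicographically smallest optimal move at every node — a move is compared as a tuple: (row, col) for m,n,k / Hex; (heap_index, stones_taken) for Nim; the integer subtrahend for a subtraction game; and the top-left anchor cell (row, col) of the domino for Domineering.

[OO./O.X/XX.] X move#1: (0,2):+1/OOX/O.X/XX.*, (1,1):-1/OO./OXX/XX., (2,2):-1/OO./O.X/XXX
[OOX/O.X/XX.] end (terminal -1, O#2); searched OO./O.X/XX. to 12

X's best at [OO./O.X/XX.]: (0,2)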